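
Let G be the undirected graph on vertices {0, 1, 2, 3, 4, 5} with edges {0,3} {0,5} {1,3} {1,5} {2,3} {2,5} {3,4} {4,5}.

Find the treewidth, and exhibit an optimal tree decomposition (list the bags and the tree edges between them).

Treewidth 2.
One optimal decomposition is:
Bags: B1 = {2, 3, 5}  B2 = {3, 4, 5}  B3 = {1, 3, 5}  B4 = {0, 3, 5}
Tree: B1–B2, B2–B3, B3–B4

The largest bag has 3 vertices, giving width 2; this decomposition certifies tw(G) ≤ 2. The edges 3–2–5–4–3 form a cycle, so G is not a tree and its treewidth is at least 2. Therefore the treewidth is 2.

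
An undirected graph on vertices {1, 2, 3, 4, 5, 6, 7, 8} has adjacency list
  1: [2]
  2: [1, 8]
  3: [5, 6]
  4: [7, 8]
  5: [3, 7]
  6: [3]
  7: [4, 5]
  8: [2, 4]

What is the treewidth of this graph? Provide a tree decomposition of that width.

The largest bag has 2 vertices, giving width 1; this decomposition certifies tw(G) ≤ 1. Any graph with an edge has treewidth ≥ 1, and G has the edge 1–2. Hence tw(G) = 1 exactly.

Treewidth 1.
Bags: B1 = {1, 2}  B2 = {2, 8}  B3 = {4, 8}  B4 = {4, 7}  B5 = {5, 7}  B6 = {3, 5}  B7 = {3, 6}
Tree: B1–B2, B2–B3, B3–B4, B4–B5, B5–B6, B6–B7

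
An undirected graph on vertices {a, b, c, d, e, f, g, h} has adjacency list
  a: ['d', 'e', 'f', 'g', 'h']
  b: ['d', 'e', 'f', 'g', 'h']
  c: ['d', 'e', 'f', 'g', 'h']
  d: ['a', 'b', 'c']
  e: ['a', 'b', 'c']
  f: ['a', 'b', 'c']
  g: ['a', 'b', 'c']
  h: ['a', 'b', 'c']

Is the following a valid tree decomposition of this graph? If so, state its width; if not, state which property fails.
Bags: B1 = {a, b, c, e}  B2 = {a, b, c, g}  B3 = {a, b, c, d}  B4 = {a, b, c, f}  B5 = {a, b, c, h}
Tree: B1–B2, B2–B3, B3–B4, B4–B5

Every vertex of G appears in some bag (union = {a, b, c, d, e, f, g, h}); every edge is covered by a bag; and for each vertex v the set of bags containing v is connected in the bag tree. The decomposition is therefore valid. The largest bag has 4 vertices, so the width is 3.

Yes; width 3.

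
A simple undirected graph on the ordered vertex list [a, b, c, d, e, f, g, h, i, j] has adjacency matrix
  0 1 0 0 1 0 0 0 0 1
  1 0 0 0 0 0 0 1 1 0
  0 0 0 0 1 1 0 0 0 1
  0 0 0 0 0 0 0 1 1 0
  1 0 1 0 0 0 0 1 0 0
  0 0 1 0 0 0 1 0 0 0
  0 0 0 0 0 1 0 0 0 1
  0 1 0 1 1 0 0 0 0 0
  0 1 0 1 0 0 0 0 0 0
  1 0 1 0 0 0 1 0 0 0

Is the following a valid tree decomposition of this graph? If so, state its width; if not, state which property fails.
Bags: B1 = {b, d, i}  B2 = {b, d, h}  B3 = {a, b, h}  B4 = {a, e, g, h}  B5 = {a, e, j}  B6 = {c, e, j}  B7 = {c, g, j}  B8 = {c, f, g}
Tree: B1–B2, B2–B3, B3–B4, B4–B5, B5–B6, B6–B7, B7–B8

No — bags containing vertex g are not connected in the tree.

A tree decomposition must satisfy three properties: every vertex lies in some bag; for every edge, both endpoints lie together in some bag; and for every vertex, the bags containing it form a connected subtree. Here bags containing vertex g are not connected in the tree, so the decomposition is invalid.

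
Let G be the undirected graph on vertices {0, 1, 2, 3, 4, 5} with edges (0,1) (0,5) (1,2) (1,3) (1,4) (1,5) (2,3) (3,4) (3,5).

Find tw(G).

2

A width-2 tree decomposition is:
Bags: B1 = {0, 1, 5}  B2 = {1, 3, 5}  B3 = {1, 3, 4}  B4 = {1, 2, 3}
Tree: B1–B2, B2–B3, B2–B4
Each bag holds 3 vertices, so the decomposition has width 2, which upper-bounds the treewidth. On the other hand G contains the 3-clique {0, 1, 5}. A clique must lie in a single bag of any decomposition, so no decomposition can have width below 2. Combining the bounds, tw(G) = 2.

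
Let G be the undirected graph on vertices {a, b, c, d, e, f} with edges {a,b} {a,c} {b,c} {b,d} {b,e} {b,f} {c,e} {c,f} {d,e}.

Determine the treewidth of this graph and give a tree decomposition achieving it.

Every bag has size at most 3, so the width is 3 − 1 = 2 and tw(G) ≤ 2. For the lower bound, the 3 vertices {b, d, e} are pairwise adjacent, and any tree decomposition puts a clique entirely inside one bag — forcing width ≥ 2. Combining the bounds, tw(G) = 2.

Treewidth 2.
One such decomposition:
Bags: B1 = {b, c, f}  B2 = {b, c, e}  B3 = {a, b, c}  B4 = {b, d, e}
Tree: B1–B2, B1–B3, B2–B4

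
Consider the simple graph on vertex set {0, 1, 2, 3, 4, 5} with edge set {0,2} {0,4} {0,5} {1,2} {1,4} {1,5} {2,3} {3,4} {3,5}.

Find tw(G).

A width-3 tree decomposition is:
Bags: B1 = {0, 1, 2, 3}  B2 = {0, 1, 3, 5}  B3 = {0, 1, 3, 4}
Tree: B1–B2, B2–B3
The largest bag has 4 vertices, giving width 3; this decomposition certifies tw(G) ≤ 3. For the lower bound: the 4 vertex sets {1,2}, {0,5}, {3}, {4} are disjoint, each induces a connected subgraph, and every pair is joined by at least one edge of G. Contracting each set to a single vertex therefore yields K_{4} as a minor, and since treewidth is minor-monotone, tw(G) ≥ tw(K_{4}) = 3. Therefore the treewidth is 3.

3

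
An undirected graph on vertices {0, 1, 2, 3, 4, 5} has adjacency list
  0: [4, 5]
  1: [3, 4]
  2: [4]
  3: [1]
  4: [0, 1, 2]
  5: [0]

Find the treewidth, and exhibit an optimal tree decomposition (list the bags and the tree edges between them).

Treewidth 1.
One such decomposition:
Bags: B1 = {0, 4}  B2 = {1, 4}  B3 = {1, 3}  B4 = {0, 5}  B5 = {2, 4}
Tree: B1–B2, B2–B3, B1–B4, B2–B5

Each bag holds 2 vertices, so the decomposition has width 1, which upper-bounds the treewidth. Any graph with an edge has treewidth ≥ 1, and G has the edge 4–0. The upper and lower bounds meet at 1, so that is the treewidth.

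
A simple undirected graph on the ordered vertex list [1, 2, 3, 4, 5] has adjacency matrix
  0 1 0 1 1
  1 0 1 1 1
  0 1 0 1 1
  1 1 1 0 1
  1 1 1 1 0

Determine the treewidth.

A width-3 tree decomposition is:
Bags: B1 = {1, 2, 4, 5}  B2 = {2, 3, 4, 5}
Tree: B1–B2
Each bag holds 4 vertices, so the decomposition has width 3, which upper-bounds the treewidth. For the lower bound, the 4 vertices {1, 2, 4, 5} are pairwise adjacent, and any tree decomposition puts a clique entirely inside one bag — forcing width ≥ 3. Hence tw(G) = 3 exactly.

3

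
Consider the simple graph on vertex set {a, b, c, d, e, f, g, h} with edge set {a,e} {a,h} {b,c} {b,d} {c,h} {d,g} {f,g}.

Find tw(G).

1

A width-1 tree decomposition is:
Bags: B1 = {f, g}  B2 = {d, g}  B3 = {b, d}  B4 = {b, c}  B5 = {c, h}  B6 = {a, h}  B7 = {a, e}
Tree: B1–B2, B2–B3, B3–B4, B4–B5, B5–B6, B6–B7
Every bag has size at most 2, so the width is 2 − 1 = 1 and tw(G) ≤ 1. Any graph with an edge has treewidth ≥ 1, and G has the edge f–g. The upper and lower bounds meet at 1, so that is the treewidth.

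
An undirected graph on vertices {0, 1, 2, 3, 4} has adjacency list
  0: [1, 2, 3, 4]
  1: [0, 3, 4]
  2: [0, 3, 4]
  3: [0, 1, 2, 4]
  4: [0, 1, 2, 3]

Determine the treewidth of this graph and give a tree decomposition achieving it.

Treewidth 3.
One such decomposition:
Bags: B1 = {0, 2, 3, 4}  B2 = {0, 1, 3, 4}
Tree: B1–B2

Every bag has size at most 4, so the width is 4 − 1 = 3 and tw(G) ≤ 3. For the lower bound, the 4 vertices {0, 1, 3, 4} are pairwise adjacent, and any tree decomposition puts a clique entirely inside one bag — forcing width ≥ 3. Combining the bounds, tw(G) = 3.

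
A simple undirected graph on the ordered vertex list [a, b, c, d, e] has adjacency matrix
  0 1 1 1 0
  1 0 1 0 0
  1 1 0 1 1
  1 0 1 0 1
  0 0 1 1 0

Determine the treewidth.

A width-2 tree decomposition is:
Bags: B1 = {a, c, d}  B2 = {c, d, e}  B3 = {a, b, c}
Tree: B1–B2, B1–B3
The largest bag has 3 vertices, giving width 2; this decomposition certifies tw(G) ≤ 2. On the other hand G contains the 3-clique {c, d, e}. A clique must lie in a single bag of any decomposition, so no decomposition can have width below 2. Combining the bounds, tw(G) = 2.

2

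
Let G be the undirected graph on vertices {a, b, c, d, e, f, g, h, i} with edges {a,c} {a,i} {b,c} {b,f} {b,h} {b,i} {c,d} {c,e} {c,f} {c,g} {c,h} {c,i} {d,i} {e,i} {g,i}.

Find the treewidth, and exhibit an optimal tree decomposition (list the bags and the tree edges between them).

Every bag has size at most 3, so the width is 3 − 1 = 2 and tw(G) ≤ 2. On the other hand G contains the 3-clique {b, c, h}. A clique must lie in a single bag of any decomposition, so no decomposition can have width below 2. Combining the bounds, tw(G) = 2.

Treewidth 2.
One optimal decomposition is:
Bags: B1 = {a, c, i}  B2 = {b, c, i}  B3 = {c, d, i}  B4 = {c, g, i}  B5 = {b, c, f}  B6 = {c, e, i}  B7 = {b, c, h}
Tree: B1–B2, B1–B3, B2–B4, B2–B5, B3–B6, B2–B7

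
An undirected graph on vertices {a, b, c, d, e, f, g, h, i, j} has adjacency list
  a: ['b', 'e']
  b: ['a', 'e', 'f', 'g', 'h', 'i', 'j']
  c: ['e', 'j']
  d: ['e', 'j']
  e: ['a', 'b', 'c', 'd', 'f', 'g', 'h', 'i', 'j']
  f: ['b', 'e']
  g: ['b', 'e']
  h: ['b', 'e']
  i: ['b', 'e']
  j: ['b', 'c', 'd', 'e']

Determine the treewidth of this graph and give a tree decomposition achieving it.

Treewidth 2.
Bags: B1 = {b, e, j}  B2 = {b, e, g}  B3 = {c, e, j}  B4 = {a, b, e}  B5 = {b, e, i}  B6 = {b, e, h}  B7 = {d, e, j}  B8 = {b, e, f}
Tree: B1–B2, B1–B3, B2–B4, B2–B5, B2–B6, B1–B7, B1–B8

Each bag holds 3 vertices, so the decomposition has width 2, which upper-bounds the treewidth. For the lower bound, the 3 vertices {d, e, j} are pairwise adjacent, and any tree decomposition puts a clique entirely inside one bag — forcing width ≥ 2. The upper and lower bounds meet at 2, so that is the treewidth.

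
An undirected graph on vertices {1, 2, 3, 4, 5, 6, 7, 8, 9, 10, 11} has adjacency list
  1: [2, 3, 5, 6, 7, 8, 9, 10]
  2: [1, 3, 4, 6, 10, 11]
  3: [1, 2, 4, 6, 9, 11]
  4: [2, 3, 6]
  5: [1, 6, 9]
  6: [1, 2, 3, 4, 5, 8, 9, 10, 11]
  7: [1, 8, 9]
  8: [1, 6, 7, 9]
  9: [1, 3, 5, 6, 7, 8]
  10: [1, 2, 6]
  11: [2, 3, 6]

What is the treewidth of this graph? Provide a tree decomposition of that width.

The largest bag has 4 vertices, giving width 3; this decomposition certifies tw(G) ≤ 3. On the other hand G contains the 4-clique {1, 6, 8, 9}. A clique must lie in a single bag of any decomposition, so no decomposition can have width below 3. The upper and lower bounds meet at 3, so that is the treewidth.

Treewidth 3.
Bags: B1 = {1, 2, 3, 6}  B2 = {2, 3, 6, 11}  B3 = {2, 3, 4, 6}  B4 = {1, 3, 6, 9}  B5 = {1, 5, 6, 9}  B6 = {1, 6, 8, 9}  B7 = {1, 2, 6, 10}  B8 = {1, 7, 8, 9}
Tree: B1–B2, B2–B3, B1–B4, B4–B5, B5–B6, B1–B7, B6–B8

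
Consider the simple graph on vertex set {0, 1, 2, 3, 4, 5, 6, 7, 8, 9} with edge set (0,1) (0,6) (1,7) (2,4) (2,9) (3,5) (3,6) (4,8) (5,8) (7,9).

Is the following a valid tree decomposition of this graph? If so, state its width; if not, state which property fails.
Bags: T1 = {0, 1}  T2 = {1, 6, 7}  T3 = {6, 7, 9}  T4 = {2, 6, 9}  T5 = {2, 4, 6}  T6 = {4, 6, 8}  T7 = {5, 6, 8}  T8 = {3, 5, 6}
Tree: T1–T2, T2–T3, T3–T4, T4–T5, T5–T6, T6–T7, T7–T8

A tree decomposition must satisfy three properties: every vertex lies in some bag; for every edge, both endpoints lie together in some bag; and for every vertex, the bags containing it form a connected subtree. Here edge (6,0) lies in no bag, so the decomposition is invalid.

No — edge (6,0) lies in no bag.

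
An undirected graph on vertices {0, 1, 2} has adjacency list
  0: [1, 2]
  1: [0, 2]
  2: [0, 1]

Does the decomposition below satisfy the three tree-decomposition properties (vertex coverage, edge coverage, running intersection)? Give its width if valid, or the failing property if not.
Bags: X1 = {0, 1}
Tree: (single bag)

No — vertex 2 appears in no bag.

A tree decomposition must satisfy three properties: every vertex lies in some bag; for every edge, both endpoints lie together in some bag; and for every vertex, the bags containing it form a connected subtree. Here vertex 2 appears in no bag, so the decomposition is invalid.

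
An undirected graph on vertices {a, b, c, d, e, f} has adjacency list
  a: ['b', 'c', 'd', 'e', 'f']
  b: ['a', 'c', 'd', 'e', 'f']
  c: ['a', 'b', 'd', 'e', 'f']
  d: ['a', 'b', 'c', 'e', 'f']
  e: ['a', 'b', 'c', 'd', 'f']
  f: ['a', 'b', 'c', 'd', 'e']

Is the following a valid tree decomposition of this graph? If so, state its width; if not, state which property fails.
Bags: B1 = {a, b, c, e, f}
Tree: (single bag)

A tree decomposition must satisfy three properties: every vertex lies in some bag; for every edge, both endpoints lie together in some bag; and for every vertex, the bags containing it form a connected subtree. Here vertex d appears in no bag, so the decomposition is invalid.

No — vertex d appears in no bag.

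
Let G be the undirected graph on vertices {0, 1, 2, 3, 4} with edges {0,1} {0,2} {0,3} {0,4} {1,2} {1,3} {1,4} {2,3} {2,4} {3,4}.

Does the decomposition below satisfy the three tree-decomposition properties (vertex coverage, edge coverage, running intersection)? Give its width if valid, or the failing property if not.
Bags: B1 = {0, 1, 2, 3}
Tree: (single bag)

A tree decomposition must satisfy three properties: every vertex lies in some bag; for every edge, both endpoints lie together in some bag; and for every vertex, the bags containing it form a connected subtree. Here vertex 4 appears in no bag, so the decomposition is invalid.

No — vertex 4 appears in no bag.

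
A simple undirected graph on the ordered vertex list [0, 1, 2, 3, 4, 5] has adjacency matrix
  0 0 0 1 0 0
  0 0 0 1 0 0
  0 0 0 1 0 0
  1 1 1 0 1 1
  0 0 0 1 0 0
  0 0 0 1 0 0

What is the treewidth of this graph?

A width-1 tree decomposition is:
Bags: B1 = {3, 4}  B2 = {3, 5}  B3 = {0, 3}  B4 = {1, 3}  B5 = {2, 3}
Tree: B1–B2, B2–B3, B3–B4, B4–B5
Each bag holds 2 vertices, so the decomposition has width 1, which upper-bounds the treewidth. Any graph with an edge has treewidth ≥ 1, and G has the edge 3–4. Hence tw(G) = 1 exactly.

1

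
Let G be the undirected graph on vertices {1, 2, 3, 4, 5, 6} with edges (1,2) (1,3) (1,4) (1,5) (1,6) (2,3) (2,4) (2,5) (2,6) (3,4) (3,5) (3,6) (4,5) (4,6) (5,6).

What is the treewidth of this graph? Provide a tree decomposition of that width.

A single bag containing all 6 vertices is trivially a valid decomposition of width 5. Conversely, {1, 2, 3, 4, 5, 6} is a clique of size 6, and the vertices of any clique must share a bag in every tree decomposition; so some bag has ≥ 6 vertices and tw(G) ≥ 5. Hence tw(G) = 5 exactly.

Treewidth 5.
One optimal decomposition is:
Bags: B1 = {1, 2, 3, 4, 5, 6}
Tree: (single bag)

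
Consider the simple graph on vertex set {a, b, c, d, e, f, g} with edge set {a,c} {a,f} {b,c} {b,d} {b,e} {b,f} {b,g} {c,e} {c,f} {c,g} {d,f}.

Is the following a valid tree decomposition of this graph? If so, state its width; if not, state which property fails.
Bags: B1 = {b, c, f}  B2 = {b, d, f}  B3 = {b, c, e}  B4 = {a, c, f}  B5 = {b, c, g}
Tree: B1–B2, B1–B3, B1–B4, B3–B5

Vertex coverage: the bags together contain {a, b, c, d, e, f, g}, the full vertex set. Edge coverage: each edge of G has both endpoints in at least one bag. Running intersection: for every vertex, the bags containing it form a connected subtree. All three properties hold, so this is a valid tree decomposition of width max|bag| − 1 = 2, and hence tw(G) ≤ 2.

Yes; width 2.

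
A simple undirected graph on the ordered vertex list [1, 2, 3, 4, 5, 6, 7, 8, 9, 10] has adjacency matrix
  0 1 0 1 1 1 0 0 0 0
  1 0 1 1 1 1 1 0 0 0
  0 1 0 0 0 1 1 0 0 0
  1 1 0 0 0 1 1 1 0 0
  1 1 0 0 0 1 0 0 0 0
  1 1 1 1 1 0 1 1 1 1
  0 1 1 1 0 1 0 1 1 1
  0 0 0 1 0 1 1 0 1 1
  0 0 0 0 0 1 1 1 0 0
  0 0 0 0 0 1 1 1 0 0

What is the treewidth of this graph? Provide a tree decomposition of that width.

The largest bag has 4 vertices, giving width 3; this decomposition certifies tw(G) ≤ 3. For the lower bound, the 4 vertices {1, 2, 4, 6} are pairwise adjacent, and any tree decomposition puts a clique entirely inside one bag — forcing width ≥ 3. Therefore the treewidth is 3.

Treewidth 3.
Bags: B1 = {1, 2, 4, 6}  B2 = {1, 2, 5, 6}  B3 = {2, 4, 6, 7}  B4 = {2, 3, 6, 7}  B5 = {4, 6, 7, 8}  B6 = {6, 7, 8, 9}  B7 = {6, 7, 8, 10}
Tree: B1–B2, B1–B3, B3–B4, B3–B5, B5–B6, B5–B7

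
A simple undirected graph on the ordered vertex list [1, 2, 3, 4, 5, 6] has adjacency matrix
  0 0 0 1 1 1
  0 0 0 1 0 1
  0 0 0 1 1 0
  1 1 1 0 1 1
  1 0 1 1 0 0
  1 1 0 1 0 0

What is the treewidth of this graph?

A width-2 tree decomposition is:
Bags: B1 = {1, 4, 5}  B2 = {3, 4, 5}  B3 = {1, 4, 6}  B4 = {2, 4, 6}
Tree: B1–B2, B1–B3, B3–B4
The largest bag has 3 vertices, giving width 2; this decomposition certifies tw(G) ≤ 2. For the lower bound, the 3 vertices {1, 4, 5} are pairwise adjacent, and any tree decomposition puts a clique entirely inside one bag — forcing width ≥ 2. Combining the bounds, tw(G) = 2.

2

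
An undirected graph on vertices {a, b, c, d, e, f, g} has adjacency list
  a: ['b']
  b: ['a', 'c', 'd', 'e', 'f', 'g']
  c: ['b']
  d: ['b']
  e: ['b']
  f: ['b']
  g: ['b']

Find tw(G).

A width-1 tree decomposition is:
Bags: B1 = {b, f}  B2 = {b, c}  B3 = {b, e}  B4 = {b, g}  B5 = {a, b}  B6 = {b, d}
Tree: B1–B2, B1–B3, B2–B4, B4–B5, B5–B6
Every bag has size at most 2, so the width is 2 − 1 = 1 and tw(G) ≤ 1. G has an edge, so its treewidth is at least 1. Combining the bounds, tw(G) = 1.

1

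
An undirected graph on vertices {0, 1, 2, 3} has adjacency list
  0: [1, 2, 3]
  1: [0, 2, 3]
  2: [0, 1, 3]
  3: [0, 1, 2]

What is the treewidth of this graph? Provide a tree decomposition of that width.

Treewidth 3.
One optimal decomposition is:
Bags: B1 = {0, 1, 2, 3}
Tree: (single bag)

With just one bag of size 4, the width is 4 − 1 = 3, so tw(G) ≤ 3. For the lower bound, the 4 vertices {0, 1, 2, 3} are pairwise adjacent, and any tree decomposition puts a clique entirely inside one bag — forcing width ≥ 3. Therefore the treewidth is 3.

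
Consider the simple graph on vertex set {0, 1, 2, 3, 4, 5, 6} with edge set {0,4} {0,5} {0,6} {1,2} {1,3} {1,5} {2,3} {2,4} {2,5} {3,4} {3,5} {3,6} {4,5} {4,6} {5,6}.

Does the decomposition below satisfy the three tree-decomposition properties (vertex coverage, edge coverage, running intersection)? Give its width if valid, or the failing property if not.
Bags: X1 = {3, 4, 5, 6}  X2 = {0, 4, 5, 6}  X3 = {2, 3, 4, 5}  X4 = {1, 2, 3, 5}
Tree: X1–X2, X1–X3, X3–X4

Yes; width 3.

Checking the three conditions: (i) the bags cover all of {0, 1, 2, 3, 4, 5, 6}; (ii) for each edge, some bag contains both endpoints; (iii) the bags containing any fixed vertex form a subtree. All hold, so the decomposition is valid with width 4 − 1 = 3.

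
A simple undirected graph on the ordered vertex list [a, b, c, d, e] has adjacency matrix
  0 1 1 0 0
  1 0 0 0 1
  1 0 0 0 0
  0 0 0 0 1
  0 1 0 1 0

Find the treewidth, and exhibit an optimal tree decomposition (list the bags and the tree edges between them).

The largest bag has 2 vertices, giving width 1; this decomposition certifies tw(G) ≤ 1. G has an edge, so its treewidth is at least 1. Hence tw(G) = 1 exactly.

Treewidth 1.
Bags: B1 = {a, c}  B2 = {a, b}  B3 = {b, e}  B4 = {d, e}
Tree: B1–B2, B2–B3, B3–B4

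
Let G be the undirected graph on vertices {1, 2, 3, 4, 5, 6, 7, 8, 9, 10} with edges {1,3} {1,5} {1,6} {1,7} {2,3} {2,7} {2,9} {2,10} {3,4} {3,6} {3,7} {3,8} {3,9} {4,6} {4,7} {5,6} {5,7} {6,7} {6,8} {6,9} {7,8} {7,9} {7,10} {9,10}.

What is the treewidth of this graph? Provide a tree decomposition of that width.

Each bag holds 4 vertices, so the decomposition has width 3, which upper-bounds the treewidth. On the other hand G contains the 4-clique {2, 7, 9, 10}. A clique must lie in a single bag of any decomposition, so no decomposition can have width below 3. Hence tw(G) = 3 exactly.

Treewidth 3.
Bags: B1 = {3, 6, 7, 9}  B2 = {1, 3, 6, 7}  B3 = {2, 3, 7, 9}  B4 = {3, 6, 7, 8}  B5 = {3, 4, 6, 7}  B6 = {1, 5, 6, 7}  B7 = {2, 7, 9, 10}
Tree: B1–B2, B1–B3, B1–B4, B1–B5, B2–B6, B3–B7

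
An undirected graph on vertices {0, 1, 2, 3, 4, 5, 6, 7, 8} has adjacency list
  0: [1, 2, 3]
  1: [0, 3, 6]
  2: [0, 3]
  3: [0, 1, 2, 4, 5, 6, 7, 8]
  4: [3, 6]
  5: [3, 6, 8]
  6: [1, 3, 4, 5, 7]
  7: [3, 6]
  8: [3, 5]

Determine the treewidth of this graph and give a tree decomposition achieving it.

Treewidth 2.
One optimal decomposition is:
Bags: B1 = {3, 5, 6}  B2 = {3, 5, 8}  B3 = {1, 3, 6}  B4 = {0, 1, 3}  B5 = {3, 6, 7}  B6 = {3, 4, 6}  B7 = {0, 2, 3}
Tree: B1–B2, B1–B3, B3–B4, B3–B5, B5–B6, B4–B7

Each bag holds 3 vertices, so the decomposition has width 2, which upper-bounds the treewidth. On the other hand G contains the 3-clique {0, 1, 3}. A clique must lie in a single bag of any decomposition, so no decomposition can have width below 2. Combining the bounds, tw(G) = 2.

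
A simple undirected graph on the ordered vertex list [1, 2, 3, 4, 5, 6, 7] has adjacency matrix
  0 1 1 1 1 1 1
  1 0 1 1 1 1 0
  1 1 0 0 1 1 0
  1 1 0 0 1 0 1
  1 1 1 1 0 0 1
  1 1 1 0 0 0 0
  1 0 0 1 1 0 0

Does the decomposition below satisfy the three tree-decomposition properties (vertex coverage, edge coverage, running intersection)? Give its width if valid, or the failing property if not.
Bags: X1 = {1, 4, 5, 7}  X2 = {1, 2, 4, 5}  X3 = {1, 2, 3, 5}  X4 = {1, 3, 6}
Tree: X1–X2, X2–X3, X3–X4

No — edge (2,6) lies in no bag.

A tree decomposition must satisfy three properties: every vertex lies in some bag; for every edge, both endpoints lie together in some bag; and for every vertex, the bags containing it form a connected subtree. Here edge (2,6) lies in no bag, so the decomposition is invalid.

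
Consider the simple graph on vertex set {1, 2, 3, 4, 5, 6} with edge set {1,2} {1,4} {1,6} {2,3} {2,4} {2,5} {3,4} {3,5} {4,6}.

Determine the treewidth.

A width-2 tree decomposition is:
Bags: B1 = {2, 3, 4}  B2 = {2, 3, 5}  B3 = {1, 2, 4}  B4 = {1, 4, 6}
Tree: B1–B2, B1–B3, B3–B4
Every bag has size at most 3, so the width is 3 − 1 = 2 and tw(G) ≤ 2. For the lower bound, the 3 vertices {1, 2, 4} are pairwise adjacent, and any tree decomposition puts a clique entirely inside one bag — forcing width ≥ 2. Combining the bounds, tw(G) = 2.

2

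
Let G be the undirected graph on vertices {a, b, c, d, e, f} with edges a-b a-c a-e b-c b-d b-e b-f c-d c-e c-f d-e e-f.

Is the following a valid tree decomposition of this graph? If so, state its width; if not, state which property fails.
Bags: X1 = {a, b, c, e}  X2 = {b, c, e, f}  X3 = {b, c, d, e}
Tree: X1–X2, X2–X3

Yes; width 3.

Every vertex of G appears in some bag (union = {a, b, c, d, e, f}); every edge is covered by a bag; and for each vertex v the set of bags containing v is connected in the bag tree. The decomposition is therefore valid. The largest bag has 4 vertices, so the width is 3.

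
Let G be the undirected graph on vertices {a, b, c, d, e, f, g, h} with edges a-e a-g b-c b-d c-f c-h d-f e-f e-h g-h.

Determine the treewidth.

2

A width-2 tree decomposition is:
Bags: B1 = {a, e, g}  B2 = {e, g, h}  B3 = {e, f, h}  B4 = {c, f, h}  B5 = {c, d, f}  B6 = {b, c, d}
Tree: B1–B2, B2–B3, B3–B4, B4–B5, B5–B6
Every bag has size at most 3, so the width is 3 − 1 = 2 and tw(G) ≤ 2. For the lower bound, G contains the cycle a–g–h–e–a, so G is not a forest; only forests have treewidth ≤ 1, hence tw(G) ≥ 2. The upper and lower bounds meet at 2, so that is the treewidth.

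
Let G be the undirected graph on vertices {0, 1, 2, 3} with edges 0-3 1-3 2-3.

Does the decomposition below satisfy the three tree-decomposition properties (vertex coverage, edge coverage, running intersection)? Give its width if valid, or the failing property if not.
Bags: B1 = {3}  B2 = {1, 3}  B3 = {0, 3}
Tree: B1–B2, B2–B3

No — vertex 2 appears in no bag.

A tree decomposition must satisfy three properties: every vertex lies in some bag; for every edge, both endpoints lie together in some bag; and for every vertex, the bags containing it form a connected subtree. Here vertex 2 appears in no bag, so the decomposition is invalid.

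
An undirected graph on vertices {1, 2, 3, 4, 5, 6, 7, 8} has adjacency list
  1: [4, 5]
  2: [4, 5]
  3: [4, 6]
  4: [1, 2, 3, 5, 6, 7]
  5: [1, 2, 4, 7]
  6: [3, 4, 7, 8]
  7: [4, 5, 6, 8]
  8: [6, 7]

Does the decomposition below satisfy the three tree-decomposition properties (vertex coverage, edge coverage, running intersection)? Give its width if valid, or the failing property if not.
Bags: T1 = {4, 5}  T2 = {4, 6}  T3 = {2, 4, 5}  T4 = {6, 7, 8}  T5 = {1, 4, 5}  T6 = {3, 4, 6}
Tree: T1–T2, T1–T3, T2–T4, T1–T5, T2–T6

No — edge (5,7) lies in no bag.

A tree decomposition must satisfy three properties: every vertex lies in some bag; for every edge, both endpoints lie together in some bag; and for every vertex, the bags containing it form a connected subtree. Here edge (5,7) lies in no bag, so the decomposition is invalid.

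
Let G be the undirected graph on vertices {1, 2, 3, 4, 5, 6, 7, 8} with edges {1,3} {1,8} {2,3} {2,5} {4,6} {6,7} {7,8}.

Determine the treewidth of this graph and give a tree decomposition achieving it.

Every bag has size at most 2, so the width is 2 − 1 = 1 and tw(G) ≤ 1. Since G has at least one edge (e.g. 4–6), it is not an edgeless graph, so tw(G) ≥ 1. Therefore the treewidth is 1.

Treewidth 1.
One optimal decomposition is:
Bags: B1 = {4, 6}  B2 = {6, 7}  B3 = {7, 8}  B4 = {1, 8}  B5 = {1, 3}  B6 = {2, 3}  B7 = {2, 5}
Tree: B1–B2, B2–B3, B3–B4, B4–B5, B5–B6, B6–B7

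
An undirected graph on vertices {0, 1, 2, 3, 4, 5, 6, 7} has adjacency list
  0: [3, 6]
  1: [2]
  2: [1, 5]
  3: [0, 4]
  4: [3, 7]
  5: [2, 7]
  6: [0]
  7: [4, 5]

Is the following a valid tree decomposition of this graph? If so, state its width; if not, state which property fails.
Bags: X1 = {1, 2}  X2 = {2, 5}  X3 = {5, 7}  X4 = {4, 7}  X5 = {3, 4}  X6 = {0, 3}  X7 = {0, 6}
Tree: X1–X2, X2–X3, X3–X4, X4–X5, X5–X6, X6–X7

Yes; width 1.

Every vertex of G appears in some bag (union = {0, 1, 2, 3, 4, 5, 6, 7}); every edge is covered by a bag; and for each vertex v the set of bags containing v is connected in the bag tree. The decomposition is therefore valid. The largest bag has 2 vertices, so the width is 1.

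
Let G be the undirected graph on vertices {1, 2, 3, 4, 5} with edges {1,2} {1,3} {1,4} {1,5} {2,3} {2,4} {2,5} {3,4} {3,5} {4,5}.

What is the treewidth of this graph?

A width-4 tree decomposition is:
Bags: B1 = {1, 2, 3, 4, 5}
Tree: (single bag)
A single bag containing all 5 vertices is trivially a valid decomposition of width 4. For the lower bound, the 5 vertices {1, 2, 3, 4, 5} are pairwise adjacent, and any tree decomposition puts a clique entirely inside one bag — forcing width ≥ 4. Therefore the treewidth is 4.

4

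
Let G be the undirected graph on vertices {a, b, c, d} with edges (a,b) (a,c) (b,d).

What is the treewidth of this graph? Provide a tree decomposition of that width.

Each bag holds 2 vertices, so the decomposition has width 1, which upper-bounds the treewidth. Any graph with an edge has treewidth ≥ 1, and G has the edge a–b. Combining the bounds, tw(G) = 1.

Treewidth 1.
One optimal decomposition is:
Bags: B1 = {a, b}  B2 = {a, c}  B3 = {b, d}
Tree: B1–B2, B1–B3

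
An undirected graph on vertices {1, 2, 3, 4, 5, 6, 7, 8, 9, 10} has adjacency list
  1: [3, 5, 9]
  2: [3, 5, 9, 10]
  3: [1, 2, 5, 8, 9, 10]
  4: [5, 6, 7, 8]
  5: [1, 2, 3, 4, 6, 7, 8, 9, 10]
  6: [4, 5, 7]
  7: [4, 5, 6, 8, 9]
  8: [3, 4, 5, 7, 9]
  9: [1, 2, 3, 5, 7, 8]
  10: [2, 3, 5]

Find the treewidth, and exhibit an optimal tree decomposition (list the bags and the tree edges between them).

Treewidth 3.
One such decomposition:
Bags: B1 = {4, 5, 7, 8}  B2 = {5, 7, 8, 9}  B3 = {4, 5, 6, 7}  B4 = {3, 5, 8, 9}  B5 = {2, 3, 5, 9}  B6 = {2, 3, 5, 10}  B7 = {1, 3, 5, 9}
Tree: B1–B2, B1–B3, B2–B4, B4–B5, B5–B6, B5–B7

Every bag has size at most 4, so the width is 4 − 1 = 3 and tw(G) ≤ 3. Conversely, {3, 5, 8, 9} is a clique of size 4, and the vertices of any clique must share a bag in every tree decomposition; so some bag has ≥ 4 vertices and tw(G) ≥ 3. The upper and lower bounds meet at 3, so that is the treewidth.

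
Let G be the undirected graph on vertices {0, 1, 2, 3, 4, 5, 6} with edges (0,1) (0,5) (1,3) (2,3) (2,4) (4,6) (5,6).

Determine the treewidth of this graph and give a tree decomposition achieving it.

Treewidth 2.
Bags: B1 = {0, 1, 3}  B2 = {0, 3, 5}  B3 = {3, 5, 6}  B4 = {3, 4, 6}  B5 = {2, 3, 4}
Tree: B1–B2, B2–B3, B3–B4, B4–B5

The largest bag has 3 vertices, giving width 2; this decomposition certifies tw(G) ≤ 2. Since 3–1–0–5–6–4–2–3 is a cycle in G, G is not acyclic. Forests are exactly the graphs of treewidth ≤ 1, so tw(G) ≥ 2. Therefore the treewidth is 2.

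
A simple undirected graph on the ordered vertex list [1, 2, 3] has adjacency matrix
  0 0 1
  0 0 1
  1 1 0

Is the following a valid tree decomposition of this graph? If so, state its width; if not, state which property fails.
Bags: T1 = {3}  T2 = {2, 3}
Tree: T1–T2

A tree decomposition must satisfy three properties: every vertex lies in some bag; for every edge, both endpoints lie together in some bag; and for every vertex, the bags containing it form a connected subtree. Here vertex 1 appears in no bag, so the decomposition is invalid.

No — vertex 1 appears in no bag.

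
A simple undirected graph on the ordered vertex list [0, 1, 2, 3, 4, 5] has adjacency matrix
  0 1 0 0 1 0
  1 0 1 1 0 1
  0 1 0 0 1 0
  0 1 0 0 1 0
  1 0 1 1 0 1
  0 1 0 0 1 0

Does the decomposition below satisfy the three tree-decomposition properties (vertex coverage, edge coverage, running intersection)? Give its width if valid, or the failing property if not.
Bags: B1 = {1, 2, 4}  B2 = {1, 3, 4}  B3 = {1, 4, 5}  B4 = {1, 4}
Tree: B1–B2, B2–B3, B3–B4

No — vertex 0 appears in no bag.

A tree decomposition must satisfy three properties: every vertex lies in some bag; for every edge, both endpoints lie together in some bag; and for every vertex, the bags containing it form a connected subtree. Here vertex 0 appears in no bag, so the decomposition is invalid.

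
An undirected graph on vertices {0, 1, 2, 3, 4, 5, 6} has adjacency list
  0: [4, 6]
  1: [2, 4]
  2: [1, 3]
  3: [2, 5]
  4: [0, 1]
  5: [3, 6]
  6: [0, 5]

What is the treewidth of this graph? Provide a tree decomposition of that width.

The largest bag has 3 vertices, giving width 2; this decomposition certifies tw(G) ≤ 2. For the lower bound, G contains the cycle 1–2–3–5–6–0–4–1, so G is not a forest; only forests have treewidth ≤ 1, hence tw(G) ≥ 2. Therefore the treewidth is 2.

Treewidth 2.
One such decomposition:
Bags: B1 = {1, 2, 3}  B2 = {1, 3, 5}  B3 = {1, 5, 6}  B4 = {0, 1, 6}  B5 = {0, 1, 4}
Tree: B1–B2, B2–B3, B3–B4, B4–B5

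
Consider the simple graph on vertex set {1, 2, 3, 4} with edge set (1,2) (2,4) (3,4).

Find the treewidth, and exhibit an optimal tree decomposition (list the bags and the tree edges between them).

Treewidth 1.
Bags: B1 = {1, 2}  B2 = {2, 4}  B3 = {3, 4}
Tree: B1–B2, B2–B3

Each bag holds 2 vertices, so the decomposition has width 1, which upper-bounds the treewidth. Since G has at least one edge (e.g. 1–2), it is not an edgeless graph, so tw(G) ≥ 1. Combining the bounds, tw(G) = 1.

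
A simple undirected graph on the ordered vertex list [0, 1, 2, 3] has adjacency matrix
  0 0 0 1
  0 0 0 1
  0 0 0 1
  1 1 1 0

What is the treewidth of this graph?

1

A width-1 tree decomposition is:
Bags: B1 = {2, 3}  B2 = {0, 3}  B3 = {1, 3}
Tree: B1–B2, B1–B3
Every bag has size at most 2, so the width is 2 − 1 = 1 and tw(G) ≤ 1. Any graph with an edge has treewidth ≥ 1, and G has the edge 2–3. The upper and lower bounds meet at 1, so that is the treewidth.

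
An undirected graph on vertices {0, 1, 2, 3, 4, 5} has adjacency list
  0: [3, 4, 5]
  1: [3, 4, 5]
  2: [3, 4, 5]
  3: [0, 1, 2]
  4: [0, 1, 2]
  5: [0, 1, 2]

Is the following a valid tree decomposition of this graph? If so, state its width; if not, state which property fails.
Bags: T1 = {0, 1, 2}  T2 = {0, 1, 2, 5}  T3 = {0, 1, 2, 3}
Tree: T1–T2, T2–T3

No — vertex 4 appears in no bag.

A tree decomposition must satisfy three properties: every vertex lies in some bag; for every edge, both endpoints lie together in some bag; and for every vertex, the bags containing it form a connected subtree. Here vertex 4 appears in no bag, so the decomposition is invalid.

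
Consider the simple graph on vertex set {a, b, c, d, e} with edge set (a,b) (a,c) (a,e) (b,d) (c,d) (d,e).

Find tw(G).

2

A width-2 tree decomposition is:
Bags: B1 = {a, c, d}  B2 = {a, d, e}  B3 = {a, b, d}
Tree: B1–B2, B2–B3
The largest bag has 3 vertices, giving width 2; this decomposition certifies tw(G) ≤ 2. For the lower bound, G contains the cycle a–c–d–e–a, so G is not a forest; only forests have treewidth ≤ 1, hence tw(G) ≥ 2. Hence tw(G) = 2 exactly.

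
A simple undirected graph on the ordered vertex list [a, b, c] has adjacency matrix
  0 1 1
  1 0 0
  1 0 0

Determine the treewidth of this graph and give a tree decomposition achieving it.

The largest bag has 2 vertices, giving width 1; this decomposition certifies tw(G) ≤ 1. Since G has at least one edge (e.g. b–a), it is not an edgeless graph, so tw(G) ≥ 1. Therefore the treewidth is 1.

Treewidth 1.
Bags: B1 = {a, b}  B2 = {a, c}
Tree: B1–B2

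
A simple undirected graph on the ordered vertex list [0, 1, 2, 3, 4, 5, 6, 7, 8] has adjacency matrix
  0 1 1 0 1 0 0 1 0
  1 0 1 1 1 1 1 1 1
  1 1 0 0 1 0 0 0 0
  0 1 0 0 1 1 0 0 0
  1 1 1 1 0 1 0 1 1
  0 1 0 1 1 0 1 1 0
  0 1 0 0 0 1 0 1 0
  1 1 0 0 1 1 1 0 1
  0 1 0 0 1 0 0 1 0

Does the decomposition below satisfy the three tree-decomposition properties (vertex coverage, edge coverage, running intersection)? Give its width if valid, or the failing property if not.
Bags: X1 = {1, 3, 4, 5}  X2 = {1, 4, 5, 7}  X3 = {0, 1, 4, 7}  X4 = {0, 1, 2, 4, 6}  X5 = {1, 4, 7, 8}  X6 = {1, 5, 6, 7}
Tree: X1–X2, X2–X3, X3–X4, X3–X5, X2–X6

A tree decomposition must satisfy three properties: every vertex lies in some bag; for every edge, both endpoints lie together in some bag; and for every vertex, the bags containing it form a connected subtree. Here bags containing vertex 6 are not connected in the tree, so the decomposition is invalid.

No — bags containing vertex 6 are not connected in the tree.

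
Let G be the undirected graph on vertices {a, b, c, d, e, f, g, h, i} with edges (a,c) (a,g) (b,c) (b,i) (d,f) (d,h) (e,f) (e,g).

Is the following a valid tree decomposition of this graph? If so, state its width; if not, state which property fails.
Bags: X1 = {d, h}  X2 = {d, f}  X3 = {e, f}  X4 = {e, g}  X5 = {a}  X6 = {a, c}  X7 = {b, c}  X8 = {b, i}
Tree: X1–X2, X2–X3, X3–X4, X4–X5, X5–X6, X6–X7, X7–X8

A tree decomposition must satisfy three properties: every vertex lies in some bag; for every edge, both endpoints lie together in some bag; and for every vertex, the bags containing it form a connected subtree. Here edge (g,a) lies in no bag, so the decomposition is invalid.

No — edge (g,a) lies in no bag.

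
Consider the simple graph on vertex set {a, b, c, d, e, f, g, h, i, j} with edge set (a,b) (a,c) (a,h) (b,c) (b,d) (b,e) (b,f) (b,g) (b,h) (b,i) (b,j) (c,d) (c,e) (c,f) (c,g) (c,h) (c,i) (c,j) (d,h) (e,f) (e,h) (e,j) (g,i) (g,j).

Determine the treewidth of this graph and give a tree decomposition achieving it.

Treewidth 3.
One optimal decomposition is:
Bags: B1 = {b, c, e, j}  B2 = {b, c, e, h}  B3 = {b, c, g, j}  B4 = {b, c, e, f}  B5 = {a, b, c, h}  B6 = {b, c, g, i}  B7 = {b, c, d, h}
Tree: B1–B2, B1–B3, B2–B4, B2–B5, B3–B6, B2–B7

Every bag has size at most 4, so the width is 4 − 1 = 3 and tw(G) ≤ 3. Conversely, {b, c, e, f} is a clique of size 4, and the vertices of any clique must share a bag in every tree decomposition; so some bag has ≥ 4 vertices and tw(G) ≥ 3. Hence tw(G) = 3 exactly.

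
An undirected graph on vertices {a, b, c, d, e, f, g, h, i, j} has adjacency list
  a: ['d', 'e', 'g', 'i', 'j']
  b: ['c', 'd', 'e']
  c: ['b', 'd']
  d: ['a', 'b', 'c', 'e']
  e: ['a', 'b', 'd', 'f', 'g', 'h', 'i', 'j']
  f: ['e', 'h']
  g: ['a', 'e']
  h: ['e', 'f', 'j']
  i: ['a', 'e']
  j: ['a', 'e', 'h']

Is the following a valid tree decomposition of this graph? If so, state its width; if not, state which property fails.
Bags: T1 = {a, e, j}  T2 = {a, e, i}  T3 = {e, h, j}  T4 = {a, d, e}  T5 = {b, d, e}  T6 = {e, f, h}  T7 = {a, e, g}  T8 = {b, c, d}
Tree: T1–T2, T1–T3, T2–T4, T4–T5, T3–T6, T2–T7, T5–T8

Yes; width 2.

Vertex coverage: the bags together contain {a, b, c, d, e, f, g, h, i, j}, the full vertex set. Edge coverage: each edge of G has both endpoints in at least one bag. Running intersection: for every vertex, the bags containing it form a connected subtree. All three properties hold, so this is a valid tree decomposition of width max|bag| − 1 = 2, and hence tw(G) ≤ 2.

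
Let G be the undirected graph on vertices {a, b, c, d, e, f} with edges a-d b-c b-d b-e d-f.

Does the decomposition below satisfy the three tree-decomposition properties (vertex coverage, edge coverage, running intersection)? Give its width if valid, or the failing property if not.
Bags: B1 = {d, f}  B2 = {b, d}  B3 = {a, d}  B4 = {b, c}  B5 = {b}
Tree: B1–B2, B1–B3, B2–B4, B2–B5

A tree decomposition must satisfy three properties: every vertex lies in some bag; for every edge, both endpoints lie together in some bag; and for every vertex, the bags containing it form a connected subtree. Here vertex e appears in no bag, so the decomposition is invalid.

No — vertex e appears in no bag.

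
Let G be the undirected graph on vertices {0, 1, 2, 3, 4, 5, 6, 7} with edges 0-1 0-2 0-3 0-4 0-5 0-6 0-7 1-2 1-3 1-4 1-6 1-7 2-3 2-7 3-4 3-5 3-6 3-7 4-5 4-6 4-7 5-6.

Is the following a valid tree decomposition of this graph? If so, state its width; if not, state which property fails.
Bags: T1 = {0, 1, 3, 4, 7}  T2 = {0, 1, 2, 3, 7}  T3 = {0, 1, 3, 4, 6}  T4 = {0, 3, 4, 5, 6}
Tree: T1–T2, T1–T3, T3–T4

Every vertex of G appears in some bag (union = {0, 1, 2, 3, 4, 5, 6, 7}); every edge is covered by a bag; and for each vertex v the set of bags containing v is connected in the bag tree. The decomposition is therefore valid. The largest bag has 5 vertices, so the width is 4.

Yes; width 4.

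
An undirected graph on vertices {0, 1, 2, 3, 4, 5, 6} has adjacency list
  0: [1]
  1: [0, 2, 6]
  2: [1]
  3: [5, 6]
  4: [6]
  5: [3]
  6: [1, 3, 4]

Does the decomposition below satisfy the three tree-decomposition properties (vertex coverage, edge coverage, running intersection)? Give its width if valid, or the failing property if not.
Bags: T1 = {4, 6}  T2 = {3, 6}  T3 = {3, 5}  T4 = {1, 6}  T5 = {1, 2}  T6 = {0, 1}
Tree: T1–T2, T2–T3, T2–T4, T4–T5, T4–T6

Checking the three conditions: (i) the bags cover all of {0, 1, 2, 3, 4, 5, 6}; (ii) for each edge, some bag contains both endpoints; (iii) the bags containing any fixed vertex form a subtree. All hold, so the decomposition is valid with width 2 − 1 = 1.

Yes; width 1.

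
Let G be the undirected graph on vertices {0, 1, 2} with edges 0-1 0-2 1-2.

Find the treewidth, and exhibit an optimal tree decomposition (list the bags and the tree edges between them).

Treewidth 2.
One such decomposition:
Bags: B1 = {0, 1, 2}
Tree: (single bag)

A single bag containing all 3 vertices is trivially a valid decomposition of width 2. For the lower bound, the 3 vertices {0, 1, 2} are pairwise adjacent, and any tree decomposition puts a clique entirely inside one bag — forcing width ≥ 2. Combining the bounds, tw(G) = 2.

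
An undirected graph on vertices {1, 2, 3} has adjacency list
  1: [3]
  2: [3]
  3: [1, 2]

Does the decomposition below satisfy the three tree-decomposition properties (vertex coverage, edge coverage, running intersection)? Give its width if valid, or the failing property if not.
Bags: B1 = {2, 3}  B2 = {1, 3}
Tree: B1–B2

Every vertex of G appears in some bag (union = {1, 2, 3}); every edge is covered by a bag; and for each vertex v the set of bags containing v is connected in the bag tree. The decomposition is therefore valid. The largest bag has 2 vertices, so the width is 1.

Yes; width 1.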